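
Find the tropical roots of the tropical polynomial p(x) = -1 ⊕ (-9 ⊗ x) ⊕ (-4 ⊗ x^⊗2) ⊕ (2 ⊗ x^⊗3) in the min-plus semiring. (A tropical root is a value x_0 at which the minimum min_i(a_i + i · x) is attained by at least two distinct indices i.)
Roots: {-6, -5, 8}

Each tropical root is a break point of the lower envelope of the lines y = a_i + i · x (there are 4 lines, with slopes 0, 1, ..., 3). Only the lines that attain the minimum somewhere contribute to roots; other lines are dominated. Here the surviving (envelope) indices are i = 3, i = 2, i = 1, i = 0.
Intersections between consecutive envelope lines give the roots: for adjacent envelope indices i < j the intersection is x = (a_i − a_j) / (j − i). Reading off the sorted break points: {-6, -5, 8}.
Verification: at each break x_0, at least two indices attain the minimum of min_i(a_i + i · x_0).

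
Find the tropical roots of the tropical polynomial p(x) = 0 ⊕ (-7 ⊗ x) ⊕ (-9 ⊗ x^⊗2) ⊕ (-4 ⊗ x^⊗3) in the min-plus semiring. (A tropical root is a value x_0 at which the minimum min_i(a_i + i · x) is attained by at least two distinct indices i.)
Roots: {-5, 2, 7}

Each tropical root is a break point of the lower envelope of the lines y = a_i + i · x (there are 4 lines, with slopes 0, 1, ..., 3). Only the lines that attain the minimum somewhere contribute to roots; other lines are dominated. Here the surviving (envelope) indices are i = 3, i = 2, i = 1, i = 0.
Intersections between consecutive envelope lines give the roots: for adjacent envelope indices i < j the intersection is x = (a_i − a_j) / (j − i). Reading off the sorted break points: {-5, 2, 7}.
Verification: at each break x_0, at least two indices attain the minimum of min_i(a_i + i · x_0).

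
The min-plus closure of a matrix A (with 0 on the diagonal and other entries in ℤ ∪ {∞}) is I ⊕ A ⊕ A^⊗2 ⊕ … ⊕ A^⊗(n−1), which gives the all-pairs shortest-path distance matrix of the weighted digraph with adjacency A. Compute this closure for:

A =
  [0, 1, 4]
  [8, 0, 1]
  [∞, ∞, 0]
Closure =
  [0, 1, 2]
  [8, 0, 1]
  [∞, ∞, 0]

This is the Floyd-Warshall all-pairs shortest-path computation. For each intermediate vertex k = 0, 1, …, 2, update dist[i][j] ← min(dist[i][j], dist[i][k] + dist[k][j]). The final matrix gives, for each (i, j), the minimum total weight of any directed path from i to j (possibly empty when i = j).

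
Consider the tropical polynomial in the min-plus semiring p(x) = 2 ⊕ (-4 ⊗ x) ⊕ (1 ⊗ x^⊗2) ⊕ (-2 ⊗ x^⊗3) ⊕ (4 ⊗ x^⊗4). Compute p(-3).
p(-3) = -11

A tropical monomial a ⊗ x^⊗i evaluates to a + i · x. Evaluating each term at x = -3:
  Term 0 contributes 2 + 0 · -3 = 2
  Term 1 contributes -4 + 1 · -3 = -7
  Term 2 contributes 1 + 2 · -3 = -5
  Term 3 contributes -2 + 3 · -3 = -11
  Term 4 contributes 4 + 4 · -3 = -8
p(-3) = ⊕ of these = min[2, -7, -5, -11, -8] = -11.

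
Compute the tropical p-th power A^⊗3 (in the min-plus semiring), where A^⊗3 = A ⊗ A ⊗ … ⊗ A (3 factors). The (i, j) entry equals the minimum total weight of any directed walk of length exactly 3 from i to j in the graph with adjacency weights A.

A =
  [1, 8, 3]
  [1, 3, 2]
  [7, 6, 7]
A^⊗3 =
  [3, 10, 5]
  [3, 9, 5]
  [8, 12, 10]

Each entry (A^⊗3)_ij equals the minimum over all length-3 walks i = v_0 → v_1 → … → v_3 = j of Σ_t A[v_t][v_{t+1}]. For example, for (i, j) = (0, 2) we minimise over 9 possible intermediate vertex sequences; the minimum is 5, attained along the walk 0 → 0 → 0 → 2.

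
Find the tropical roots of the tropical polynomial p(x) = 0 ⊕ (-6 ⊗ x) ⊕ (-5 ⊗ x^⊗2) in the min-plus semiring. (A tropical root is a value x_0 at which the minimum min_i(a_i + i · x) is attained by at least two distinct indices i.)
Roots: {-1, 6}

Each tropical root is a break point of the lower envelope of the lines y = a_i + i · x (there are 3 lines, with slopes 0, 1, ..., 2). Only the lines that attain the minimum somewhere contribute to roots; other lines are dominated. Here the surviving (envelope) indices are i = 2, i = 1, i = 0.
Intersections between consecutive envelope lines give the roots: for adjacent envelope indices i < j the intersection is x = (a_i − a_j) / (j − i). Reading off the sorted break points: {-1, 6}.
Verification: at each break x_0, at least two indices attain the minimum of min_i(a_i + i · x_0).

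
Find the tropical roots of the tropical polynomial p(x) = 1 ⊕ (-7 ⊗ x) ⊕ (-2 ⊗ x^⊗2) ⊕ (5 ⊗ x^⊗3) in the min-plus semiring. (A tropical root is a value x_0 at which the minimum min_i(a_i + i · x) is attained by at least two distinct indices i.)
Roots: {-7, -5, 8}

Each tropical root is a break point of the lower envelope of the lines y = a_i + i · x (there are 4 lines, with slopes 0, 1, ..., 3). Only the lines that attain the minimum somewhere contribute to roots; other lines are dominated. Here the surviving (envelope) indices are i = 3, i = 2, i = 1, i = 0.
Intersections between consecutive envelope lines give the roots: for adjacent envelope indices i < j the intersection is x = (a_i − a_j) / (j − i). Reading off the sorted break points: {-7, -5, 8}.
Verification: at each break x_0, at least two indices attain the minimum of min_i(a_i + i · x_0).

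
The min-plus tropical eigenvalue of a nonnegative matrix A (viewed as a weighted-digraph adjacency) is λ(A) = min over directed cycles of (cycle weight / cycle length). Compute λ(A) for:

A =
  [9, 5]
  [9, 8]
λ(A) = 7

Enumerate directed cycles and compute their means (weight / length). Sample:
  cycle 0 → 0: weight = 9, length = 1, mean = 9/1 ≈ 9.000
  cycle 1 → 1: weight = 8, length = 1, mean = 8/1 ≈ 8.000
  cycle 0 → 1 → 0: weight = 14, length = 2, mean = 14/2 ≈ 7.000
  cycle 1 → 0 → 1: weight = 14, length = 2, mean = 14/2 ≈ 7.000
Minimum mean = 7.000, attained e.g. along the cycle 0 → 1 → 0 with weight 14 and length 2. So λ(A) = 14/2 = 7.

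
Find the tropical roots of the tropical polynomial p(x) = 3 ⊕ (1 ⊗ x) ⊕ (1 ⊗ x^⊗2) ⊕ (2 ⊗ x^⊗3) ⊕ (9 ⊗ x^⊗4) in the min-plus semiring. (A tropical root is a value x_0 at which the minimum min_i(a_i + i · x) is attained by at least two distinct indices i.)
Roots: {-7, -1, 0, 2}

Each tropical root is a break point of the lower envelope of the lines y = a_i + i · x (there are 5 lines, with slopes 0, 1, ..., 4). Only the lines that attain the minimum somewhere contribute to roots; other lines are dominated. Here the surviving (envelope) indices are i = 4, i = 3, i = 2, i = 1, i = 0.
Intersections between consecutive envelope lines give the roots: for adjacent envelope indices i < j the intersection is x = (a_i − a_j) / (j − i). Reading off the sorted break points: {-7, -1, 0, 2}.
Verification: at each break x_0, at least two indices attain the minimum of min_i(a_i + i · x_0).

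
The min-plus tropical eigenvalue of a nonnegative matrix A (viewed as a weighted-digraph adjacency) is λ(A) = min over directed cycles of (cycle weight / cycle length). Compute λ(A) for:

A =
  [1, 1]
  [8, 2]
λ(A) = 1

Enumerate directed cycles and compute their means (weight / length). Sample:
  cycle 0 → 0: weight = 1, length = 1, mean = 1/1 ≈ 1.000
  cycle 1 → 1: weight = 2, length = 1, mean = 2/1 ≈ 2.000
  cycle 0 → 1 → 0: weight = 9, length = 2, mean = 9/2 ≈ 4.500
  cycle 1 → 0 → 1: weight = 9, length = 2, mean = 9/2 ≈ 4.500
Minimum mean = 1.000, attained e.g. along the cycle 0 → 0 with weight 1 and length 1. So λ(A) = 1/1 = 1.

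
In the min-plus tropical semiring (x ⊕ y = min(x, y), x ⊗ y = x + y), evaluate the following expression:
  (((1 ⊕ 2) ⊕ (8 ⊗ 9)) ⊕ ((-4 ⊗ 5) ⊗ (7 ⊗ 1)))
(((1 ⊕ 2) ⊕ (8 ⊗ 9)) ⊕ ((-4 ⊗ 5) ⊗ (7 ⊗ 1))) = 1

Expand innermost to outermost. Recall ⊕ takes the minimum of its arguments and ⊗ takes their sum. Working out the expression (((1 ⊕ 2) ⊕ (8 ⊗ 9)) ⊕ ((-4 ⊗ 5) ⊗ (7 ⊗ 1))) gives 1.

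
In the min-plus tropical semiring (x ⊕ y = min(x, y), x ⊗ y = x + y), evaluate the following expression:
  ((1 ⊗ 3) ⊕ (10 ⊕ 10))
((1 ⊗ 3) ⊕ (10 ⊕ 10)) = 4

Expand innermost to outermost. Recall ⊕ takes the minimum of its arguments and ⊗ takes their sum. Working out the expression ((1 ⊗ 3) ⊕ (10 ⊕ 10)) gives 4.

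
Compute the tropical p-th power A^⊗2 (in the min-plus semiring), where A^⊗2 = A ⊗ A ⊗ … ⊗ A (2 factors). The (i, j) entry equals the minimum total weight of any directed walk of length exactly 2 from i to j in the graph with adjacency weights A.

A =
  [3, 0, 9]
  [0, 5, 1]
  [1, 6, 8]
A^⊗2 =
  [0, 3, 1]
  [2, 0, 6]
  [4, 1, 7]

Each entry (A^⊗2)_ij equals the minimum over all length-2 walks i = v_0 → v_1 → … → v_2 = j of Σ_t A[v_t][v_{t+1}]. For example, for (i, j) = (0, 2) we minimise over 3 possible intermediate vertex sequences; the minimum is 1, attained along the walk 0 → 1 → 2.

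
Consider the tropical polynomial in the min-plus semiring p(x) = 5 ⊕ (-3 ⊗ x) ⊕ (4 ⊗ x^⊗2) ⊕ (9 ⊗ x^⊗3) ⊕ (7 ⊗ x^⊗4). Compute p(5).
p(5) = 2

A tropical monomial a ⊗ x^⊗i evaluates to a + i · x. Evaluating each term at x = 5:
  Term 0 contributes 5 + 0 · 5 = 5
  Term 1 contributes -3 + 1 · 5 = 2
  Term 2 contributes 4 + 2 · 5 = 14
  Term 3 contributes 9 + 3 · 5 = 24
  Term 4 contributes 7 + 4 · 5 = 27
p(5) = ⊕ of these = min[5, 2, 14, 24, 27] = 2.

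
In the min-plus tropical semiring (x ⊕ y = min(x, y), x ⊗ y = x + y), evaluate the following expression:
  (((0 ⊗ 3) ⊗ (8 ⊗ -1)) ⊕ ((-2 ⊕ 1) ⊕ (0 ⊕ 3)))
(((0 ⊗ 3) ⊗ (8 ⊗ -1)) ⊕ ((-2 ⊕ 1) ⊕ (0 ⊕ 3))) = -2

Expand innermost to outermost. Recall ⊕ takes the minimum of its arguments and ⊗ takes their sum. Working out the expression (((0 ⊗ 3) ⊗ (8 ⊗ -1)) ⊕ ((-2 ⊕ 1) ⊕ (0 ⊕ 3))) gives -2.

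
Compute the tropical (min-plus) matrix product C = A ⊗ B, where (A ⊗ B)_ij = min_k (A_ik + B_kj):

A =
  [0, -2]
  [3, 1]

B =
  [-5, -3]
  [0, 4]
A ⊗ B =
  [-5, -3]
  [-2, 0]

Apply the min-plus product entry-by-entry:
  C[0][0] = min over k of (A[0][0] + B[0][0] = 0 + -5 = -5, A[0][1] + B[1][0] = -2 + 0 = -2) = -5 (attained at k = 0)
  C[0][1] = min over k of (A[0][0] + B[0][1] = 0 + -3 = -3, A[0][1] + B[1][1] = -2 + 4 = 2) = -3 (attained at k = 0)
  C[1][0] = min over k of (A[1][0] + B[0][0] = 3 + -5 = -2, A[1][1] + B[1][0] = 1 + 0 = 1) = -2 (attained at k = 0)
  C[1][1] = min over k of (A[1][0] + B[0][1] = 3 + -3 = 0, A[1][1] + B[1][1] = 1 + 4 = 5) = 0 (attained at k = 0)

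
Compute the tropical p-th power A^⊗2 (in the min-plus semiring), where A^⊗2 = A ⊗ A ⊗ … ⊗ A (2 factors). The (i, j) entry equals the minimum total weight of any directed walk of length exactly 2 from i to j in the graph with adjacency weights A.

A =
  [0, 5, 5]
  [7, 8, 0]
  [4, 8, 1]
A^⊗2 =
  [0, 5, 5]
  [4, 8, 1]
  [4, 9, 2]

Each entry (A^⊗2)_ij equals the minimum over all length-2 walks i = v_0 → v_1 → … → v_2 = j of Σ_t A[v_t][v_{t+1}]. For example, for (i, j) = (0, 2) we minimise over 3 possible intermediate vertex sequences; the minimum is 5, attained along the walk 0 → 0 → 2.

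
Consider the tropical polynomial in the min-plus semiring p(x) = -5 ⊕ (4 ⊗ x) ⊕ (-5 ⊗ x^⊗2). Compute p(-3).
p(-3) = -11

A tropical monomial a ⊗ x^⊗i evaluates to a + i · x. Evaluating each term at x = -3:
  Term 0 contributes -5 + 0 · -3 = -5
  Term 1 contributes 4 + 1 · -3 = 1
  Term 2 contributes -5 + 2 · -3 = -11
p(-3) = ⊕ of these = min[-5, 1, -11] = -11.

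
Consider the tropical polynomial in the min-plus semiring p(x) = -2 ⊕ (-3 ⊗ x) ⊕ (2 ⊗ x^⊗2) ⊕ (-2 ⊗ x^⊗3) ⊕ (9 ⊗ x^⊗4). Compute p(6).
p(6) = -2

A tropical monomial a ⊗ x^⊗i evaluates to a + i · x. Evaluating each term at x = 6:
  Term 0 contributes -2 + 0 · 6 = -2
  Term 1 contributes -3 + 1 · 6 = 3
  Term 2 contributes 2 + 2 · 6 = 14
  Term 3 contributes -2 + 3 · 6 = 16
  Term 4 contributes 9 + 4 · 6 = 33
p(6) = ⊕ of these = min[-2, 3, 14, 16, 33] = -2.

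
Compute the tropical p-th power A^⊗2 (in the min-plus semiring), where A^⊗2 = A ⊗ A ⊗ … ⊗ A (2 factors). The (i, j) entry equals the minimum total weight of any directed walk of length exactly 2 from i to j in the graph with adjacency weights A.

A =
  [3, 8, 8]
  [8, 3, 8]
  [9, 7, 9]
A^⊗2 =
  [6, 11, 11]
  [11, 6, 11]
  [12, 10, 15]

Each entry (A^⊗2)_ij equals the minimum over all length-2 walks i = v_0 → v_1 → … → v_2 = j of Σ_t A[v_t][v_{t+1}]. For example, for (i, j) = (0, 2) we minimise over 3 possible intermediate vertex sequences; the minimum is 11, attained along the walk 0 → 0 → 2.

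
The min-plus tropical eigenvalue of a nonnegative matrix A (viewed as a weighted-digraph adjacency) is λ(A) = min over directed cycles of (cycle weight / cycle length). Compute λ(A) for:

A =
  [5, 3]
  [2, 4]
λ(A) = 5/2

Enumerate directed cycles and compute their means (weight / length). Sample:
  cycle 0 → 0: weight = 5, length = 1, mean = 5/1 ≈ 5.000
  cycle 1 → 1: weight = 4, length = 1, mean = 4/1 ≈ 4.000
  cycle 0 → 1 → 0: weight = 5, length = 2, mean = 5/2 ≈ 2.500
  cycle 1 → 0 → 1: weight = 5, length = 2, mean = 5/2 ≈ 2.500
Minimum mean = 2.500, attained e.g. along the cycle 0 → 1 → 0 with weight 5 and length 2. So λ(A) = 5/2 = 5/2.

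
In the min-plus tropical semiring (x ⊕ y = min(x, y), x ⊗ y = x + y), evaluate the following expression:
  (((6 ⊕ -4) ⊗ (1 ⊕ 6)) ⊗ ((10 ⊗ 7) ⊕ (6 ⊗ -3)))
(((6 ⊕ -4) ⊗ (1 ⊕ 6)) ⊗ ((10 ⊗ 7) ⊕ (6 ⊗ -3))) = 0

Expand innermost to outermost. Recall ⊕ takes the minimum of its arguments and ⊗ takes their sum. Working out the expression (((6 ⊕ -4) ⊗ (1 ⊕ 6)) ⊗ ((10 ⊗ 7) ⊕ (6 ⊗ -3))) gives 0.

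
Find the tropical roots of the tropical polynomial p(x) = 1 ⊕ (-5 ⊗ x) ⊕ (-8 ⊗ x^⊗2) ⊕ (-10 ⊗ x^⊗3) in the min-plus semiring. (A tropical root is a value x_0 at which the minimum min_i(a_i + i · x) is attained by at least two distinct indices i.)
Roots: {2, 3, 6}

Each tropical root is a break point of the lower envelope of the lines y = a_i + i · x (there are 4 lines, with slopes 0, 1, ..., 3). Only the lines that attain the minimum somewhere contribute to roots; other lines are dominated. Here the surviving (envelope) indices are i = 3, i = 2, i = 1, i = 0.
Intersections between consecutive envelope lines give the roots: for adjacent envelope indices i < j the intersection is x = (a_i − a_j) / (j − i). Reading off the sorted break points: {2, 3, 6}.
Verification: at each break x_0, at least two indices attain the minimum of min_i(a_i + i · x_0).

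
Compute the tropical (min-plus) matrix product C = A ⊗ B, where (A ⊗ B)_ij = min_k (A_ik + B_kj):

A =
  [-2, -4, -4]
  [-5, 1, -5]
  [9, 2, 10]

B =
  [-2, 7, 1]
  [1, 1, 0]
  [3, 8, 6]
A ⊗ B =
  [-4, -3, -4]
  [-7, 2, -4]
  [3, 3, 2]

Apply the min-plus product entry-by-entry:
  C[0][0] = min over k of (A[0][0] + B[0][0] = -2 + -2 = -4, A[0][1] + B[1][0] = -4 + 1 = -3, A[0][2] + B[2][0] = -4 + 3 = -1) = -4 (attained at k = 0)
  C[0][1] = min over k of (A[0][0] + B[0][1] = -2 + 7 = 5, A[0][1] + B[1][1] = -4 + 1 = -3, A[0][2] + B[2][1] = -4 + 8 = 4) = -3 (attained at k = 1)
  C[0][2] = min over k of (A[0][0] + B[0][2] = -2 + 1 = -1, A[0][1] + B[1][2] = -4 + 0 = -4, A[0][2] + B[2][2] = -4 + 6 = 2) = -4 (attained at k = 1)
  C[1][0] = min over k of (A[1][0] + B[0][0] = -5 + -2 = -7, A[1][1] + B[1][0] = 1 + 1 = 2, A[1][2] + B[2][0] = -5 + 3 = -2) = -7 (attained at k = 0)
  C[1][1] = min over k of (A[1][0] + B[0][1] = -5 + 7 = 2, A[1][1] + B[1][1] = 1 + 1 = 2, A[1][2] + B[2][1] = -5 + 8 = 3) = 2 (attained at k = 0)
  C[1][2] = min over k of (A[1][0] + B[0][2] = -5 + 1 = -4, A[1][1] + B[1][2] = 1 + 0 = 1, A[1][2] + B[2][2] = -5 + 6 = 1) = -4 (attained at k = 0)
  C[2][0] = min over k of (A[2][0] + B[0][0] = 9 + -2 = 7, A[2][1] + B[1][0] = 2 + 1 = 3, A[2][2] + B[2][0] = 10 + 3 = 13) = 3 (attained at k = 1)
  C[2][1] = min over k of (A[2][0] + B[0][1] = 9 + 7 = 16, A[2][1] + B[1][1] = 2 + 1 = 3, A[2][2] + B[2][1] = 10 + 8 = 18) = 3 (attained at k = 1)
  C[2][2] = min over k of (A[2][0] + B[0][2] = 9 + 1 = 10, A[2][1] + B[1][2] = 2 + 0 = 2, A[2][2] + B[2][2] = 10 + 6 = 16) = 2 (attained at k = 1)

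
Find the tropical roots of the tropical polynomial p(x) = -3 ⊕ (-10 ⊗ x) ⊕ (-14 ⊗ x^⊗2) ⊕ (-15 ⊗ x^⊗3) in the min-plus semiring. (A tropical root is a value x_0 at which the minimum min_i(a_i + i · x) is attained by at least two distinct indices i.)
Roots: {1, 4, 7}

Each tropical root is a break point of the lower envelope of the lines y = a_i + i · x (there are 4 lines, with slopes 0, 1, ..., 3). Only the lines that attain the minimum somewhere contribute to roots; other lines are dominated. Here the surviving (envelope) indices are i = 3, i = 2, i = 1, i = 0.
Intersections between consecutive envelope lines give the roots: for adjacent envelope indices i < j the intersection is x = (a_i − a_j) / (j − i). Reading off the sorted break points: {1, 4, 7}.
Verification: at each break x_0, at least two indices attain the minimum of min_i(a_i + i · x_0).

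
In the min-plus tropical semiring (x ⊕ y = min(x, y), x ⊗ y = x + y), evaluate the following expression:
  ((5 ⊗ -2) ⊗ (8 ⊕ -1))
((5 ⊗ -2) ⊗ (8 ⊕ -1)) = 2

Expand innermost to outermost. Recall ⊕ takes the minimum of its arguments and ⊗ takes their sum. Working out the expression ((5 ⊗ -2) ⊗ (8 ⊕ -1)) gives 2.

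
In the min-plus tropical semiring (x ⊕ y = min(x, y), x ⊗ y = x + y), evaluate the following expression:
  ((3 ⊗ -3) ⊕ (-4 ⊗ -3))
((3 ⊗ -3) ⊕ (-4 ⊗ -3)) = -7

Expand innermost to outermost. Recall ⊕ takes the minimum of its arguments and ⊗ takes their sum. Working out the expression ((3 ⊗ -3) ⊕ (-4 ⊗ -3)) gives -7.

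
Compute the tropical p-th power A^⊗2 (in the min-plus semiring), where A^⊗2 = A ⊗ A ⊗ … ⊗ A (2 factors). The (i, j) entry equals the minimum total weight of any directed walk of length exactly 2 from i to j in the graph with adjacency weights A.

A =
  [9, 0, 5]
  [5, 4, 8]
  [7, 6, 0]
A^⊗2 =
  [5, 4, 5]
  [9, 5, 8]
  [7, 6, 0]

Each entry (A^⊗2)_ij equals the minimum over all length-2 walks i = v_0 → v_1 → … → v_2 = j of Σ_t A[v_t][v_{t+1}]. For example, for (i, j) = (0, 2) we minimise over 3 possible intermediate vertex sequences; the minimum is 5, attained along the walk 0 → 2 → 2.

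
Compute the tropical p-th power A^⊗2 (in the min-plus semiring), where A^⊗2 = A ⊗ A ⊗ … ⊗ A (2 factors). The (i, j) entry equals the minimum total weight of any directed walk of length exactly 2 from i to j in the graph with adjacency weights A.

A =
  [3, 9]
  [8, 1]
A^⊗2 =
  [6, 10]
  [9, 2]

Each entry (A^⊗2)_ij equals the minimum over all length-2 walks i = v_0 → v_1 → … → v_2 = j of Σ_t A[v_t][v_{t+1}]. For example, for (i, j) = (0, 1) we minimise over 2 possible intermediate vertex sequences; the minimum is 10, attained along the walk 0 → 1 → 1.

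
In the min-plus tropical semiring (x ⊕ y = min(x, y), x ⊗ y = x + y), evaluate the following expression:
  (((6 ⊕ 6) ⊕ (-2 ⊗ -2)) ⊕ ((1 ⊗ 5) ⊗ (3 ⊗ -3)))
(((6 ⊕ 6) ⊕ (-2 ⊗ -2)) ⊕ ((1 ⊗ 5) ⊗ (3 ⊗ -3))) = -4

Expand innermost to outermost. Recall ⊕ takes the minimum of its arguments and ⊗ takes their sum. Working out the expression (((6 ⊕ 6) ⊕ (-2 ⊗ -2)) ⊕ ((1 ⊗ 5) ⊗ (3 ⊗ -3))) gives -4.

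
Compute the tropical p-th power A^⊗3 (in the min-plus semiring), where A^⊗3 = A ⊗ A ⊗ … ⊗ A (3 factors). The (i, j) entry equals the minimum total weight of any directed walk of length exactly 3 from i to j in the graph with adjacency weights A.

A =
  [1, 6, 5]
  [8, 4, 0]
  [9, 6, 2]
A^⊗3 =
  [3, 8, 7]
  [10, 8, 4]
  [11, 10, 6]

Each entry (A^⊗3)_ij equals the minimum over all length-3 walks i = v_0 → v_1 → … → v_3 = j of Σ_t A[v_t][v_{t+1}]. For example, for (i, j) = (0, 2) we minimise over 9 possible intermediate vertex sequences; the minimum is 7, attained along the walk 0 → 0 → 0 → 2.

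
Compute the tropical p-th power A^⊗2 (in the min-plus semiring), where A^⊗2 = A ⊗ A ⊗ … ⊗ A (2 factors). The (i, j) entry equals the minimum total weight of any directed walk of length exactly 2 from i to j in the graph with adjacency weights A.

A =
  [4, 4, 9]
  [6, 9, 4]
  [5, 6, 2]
A^⊗2 =
  [8, 8, 8]
  [9, 10, 6]
  [7, 8, 4]

Each entry (A^⊗2)_ij equals the minimum over all length-2 walks i = v_0 → v_1 → … → v_2 = j of Σ_t A[v_t][v_{t+1}]. For example, for (i, j) = (0, 2) we minimise over 3 possible intermediate vertex sequences; the minimum is 8, attained along the walk 0 → 1 → 2.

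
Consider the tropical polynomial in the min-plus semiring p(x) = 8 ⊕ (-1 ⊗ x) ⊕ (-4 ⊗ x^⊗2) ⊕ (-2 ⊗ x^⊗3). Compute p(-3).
p(-3) = -11

A tropical monomial a ⊗ x^⊗i evaluates to a + i · x. Evaluating each term at x = -3:
  Term 0 contributes 8 + 0 · -3 = 8
  Term 1 contributes -1 + 1 · -3 = -4
  Term 2 contributes -4 + 2 · -3 = -10
  Term 3 contributes -2 + 3 · -3 = -11
p(-3) = ⊕ of these = min[8, -4, -10, -11] = -11.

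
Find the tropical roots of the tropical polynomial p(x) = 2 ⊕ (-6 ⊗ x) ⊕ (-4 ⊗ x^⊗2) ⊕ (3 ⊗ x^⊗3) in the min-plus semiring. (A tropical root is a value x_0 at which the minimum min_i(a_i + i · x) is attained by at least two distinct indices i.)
Roots: {-7, -2, 8}

Each tropical root is a break point of the lower envelope of the lines y = a_i + i · x (there are 4 lines, with slopes 0, 1, ..., 3). Only the lines that attain the minimum somewhere contribute to roots; other lines are dominated. Here the surviving (envelope) indices are i = 3, i = 2, i = 1, i = 0.
Intersections between consecutive envelope lines give the roots: for adjacent envelope indices i < j the intersection is x = (a_i − a_j) / (j − i). Reading off the sorted break points: {-7, -2, 8}.
Verification: at each break x_0, at least two indices attain the minimum of min_i(a_i + i · x_0).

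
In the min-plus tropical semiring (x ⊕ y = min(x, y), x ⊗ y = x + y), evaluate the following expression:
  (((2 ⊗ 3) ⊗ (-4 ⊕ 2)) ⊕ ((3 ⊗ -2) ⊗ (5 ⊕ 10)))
(((2 ⊗ 3) ⊗ (-4 ⊕ 2)) ⊕ ((3 ⊗ -2) ⊗ (5 ⊕ 10))) = 1

Expand innermost to outermost. Recall ⊕ takes the minimum of its arguments and ⊗ takes their sum. Working out the expression (((2 ⊗ 3) ⊗ (-4 ⊕ 2)) ⊕ ((3 ⊗ -2) ⊗ (5 ⊕ 10))) gives 1.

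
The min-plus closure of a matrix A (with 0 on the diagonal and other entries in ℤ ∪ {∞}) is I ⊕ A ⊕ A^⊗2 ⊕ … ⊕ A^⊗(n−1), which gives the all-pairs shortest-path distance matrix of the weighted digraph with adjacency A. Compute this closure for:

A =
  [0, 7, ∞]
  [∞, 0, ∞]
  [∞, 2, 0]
Closure =
  [0, 7, ∞]
  [∞, 0, ∞]
  [∞, 2, 0]

This is the Floyd-Warshall all-pairs shortest-path computation. For each intermediate vertex k = 0, 1, …, 2, update dist[i][j] ← min(dist[i][j], dist[i][k] + dist[k][j]). The final matrix gives, for each (i, j), the minimum total weight of any directed path from i to j (possibly empty when i = j).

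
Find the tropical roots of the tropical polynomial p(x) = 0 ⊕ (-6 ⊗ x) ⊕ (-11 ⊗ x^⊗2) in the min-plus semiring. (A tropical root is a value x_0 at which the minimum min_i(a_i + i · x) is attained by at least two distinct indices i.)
Roots: {5, 6}

Each tropical root is a break point of the lower envelope of the lines y = a_i + i · x (there are 3 lines, with slopes 0, 1, ..., 2). Only the lines that attain the minimum somewhere contribute to roots; other lines are dominated. Here the surviving (envelope) indices are i = 2, i = 1, i = 0.
Intersections between consecutive envelope lines give the roots: for adjacent envelope indices i < j the intersection is x = (a_i − a_j) / (j − i). Reading off the sorted break points: {5, 6}.
Verification: at each break x_0, at least two indices attain the minimum of min_i(a_i + i · x_0).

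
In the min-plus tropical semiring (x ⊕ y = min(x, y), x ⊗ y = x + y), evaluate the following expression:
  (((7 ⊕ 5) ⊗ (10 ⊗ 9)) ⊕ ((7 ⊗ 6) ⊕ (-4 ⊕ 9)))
(((7 ⊕ 5) ⊗ (10 ⊗ 9)) ⊕ ((7 ⊗ 6) ⊕ (-4 ⊕ 9))) = -4

Expand innermost to outermost. Recall ⊕ takes the minimum of its arguments and ⊗ takes their sum. Working out the expression (((7 ⊕ 5) ⊗ (10 ⊗ 9)) ⊕ ((7 ⊗ 6) ⊕ (-4 ⊕ 9))) gives -4.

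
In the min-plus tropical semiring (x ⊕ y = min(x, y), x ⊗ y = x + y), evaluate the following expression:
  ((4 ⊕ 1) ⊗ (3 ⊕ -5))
((4 ⊕ 1) ⊗ (3 ⊕ -5)) = -4

Expand innermost to outermost. Recall ⊕ takes the minimum of its arguments and ⊗ takes their sum. Working out the expression ((4 ⊕ 1) ⊗ (3 ⊕ -5)) gives -4.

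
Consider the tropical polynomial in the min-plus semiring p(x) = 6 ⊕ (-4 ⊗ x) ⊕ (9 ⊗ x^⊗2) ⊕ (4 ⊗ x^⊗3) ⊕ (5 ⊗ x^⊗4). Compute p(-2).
p(-2) = -6

A tropical monomial a ⊗ x^⊗i evaluates to a + i · x. Evaluating each term at x = -2:
  Term 0 contributes 6 + 0 · -2 = 6
  Term 1 contributes -4 + 1 · -2 = -6
  Term 2 contributes 9 + 2 · -2 = 5
  Term 3 contributes 4 + 3 · -2 = -2
  Term 4 contributes 5 + 4 · -2 = -3
p(-2) = ⊕ of these = min[6, -6, 5, -2, -3] = -6.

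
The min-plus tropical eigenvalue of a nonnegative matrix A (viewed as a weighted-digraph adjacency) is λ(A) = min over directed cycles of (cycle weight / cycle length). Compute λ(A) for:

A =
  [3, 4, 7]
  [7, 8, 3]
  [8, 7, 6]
λ(A) = 3

Enumerate directed cycles and compute their means (weight / length). Sample:
  cycle 0 → 0: weight = 3, length = 1, mean = 3/1 ≈ 3.000
  cycle 1 → 1: weight = 8, length = 1, mean = 8/1 ≈ 8.000
  cycle 2 → 2: weight = 6, length = 1, mean = 6/1 ≈ 6.000
  cycle 0 → 1 → 0: weight = 11, length = 2, mean = 11/2 ≈ 5.500
  cycle 0 → 2 → 0: weight = 15, length = 2, mean = 15/2 ≈ 7.500
  cycle 1 → 0 → 1: weight = 11, length = 2, mean = 11/2 ≈ 5.500
Minimum mean = 3.000, attained e.g. along the cycle 0 → 0 with weight 3 and length 1. So λ(A) = 3/1 = 3.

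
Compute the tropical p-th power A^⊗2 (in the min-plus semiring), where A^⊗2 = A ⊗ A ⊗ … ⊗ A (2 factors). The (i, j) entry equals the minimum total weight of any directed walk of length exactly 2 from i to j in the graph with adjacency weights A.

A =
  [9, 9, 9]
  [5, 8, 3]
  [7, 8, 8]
A^⊗2 =
  [14, 17, 12]
  [10, 11, 11]
  [13, 16, 11]

Each entry (A^⊗2)_ij equals the minimum over all length-2 walks i = v_0 → v_1 → … → v_2 = j of Σ_t A[v_t][v_{t+1}]. For example, for (i, j) = (0, 2) we minimise over 3 possible intermediate vertex sequences; the minimum is 12, attained along the walk 0 → 1 → 2.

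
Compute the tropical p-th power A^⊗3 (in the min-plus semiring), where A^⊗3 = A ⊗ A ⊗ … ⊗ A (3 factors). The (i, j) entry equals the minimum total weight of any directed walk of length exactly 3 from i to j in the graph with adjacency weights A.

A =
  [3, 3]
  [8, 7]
A^⊗3 =
  [9, 9]
  [14, 14]

Each entry (A^⊗3)_ij equals the minimum over all length-3 walks i = v_0 → v_1 → … → v_3 = j of Σ_t A[v_t][v_{t+1}]. For example, for (i, j) = (0, 1) we minimise over 4 possible intermediate vertex sequences; the minimum is 9, attained along the walk 0 → 0 → 0 → 1.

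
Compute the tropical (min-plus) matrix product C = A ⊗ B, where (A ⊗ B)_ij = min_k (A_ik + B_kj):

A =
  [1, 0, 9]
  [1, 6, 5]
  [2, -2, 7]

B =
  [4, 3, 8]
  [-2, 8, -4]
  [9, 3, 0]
A ⊗ B =
  [-2, 4, -4]
  [4, 4, 2]
  [-4, 5, -6]

Apply the min-plus product entry-by-entry:
  C[0][0] = min over k of (A[0][0] + B[0][0] = 1 + 4 = 5, A[0][1] + B[1][0] = 0 + -2 = -2, A[0][2] + B[2][0] = 9 + 9 = 18) = -2 (attained at k = 1)
  C[0][1] = min over k of (A[0][0] + B[0][1] = 1 + 3 = 4, A[0][1] + B[1][1] = 0 + 8 = 8, A[0][2] + B[2][1] = 9 + 3 = 12) = 4 (attained at k = 0)
  C[0][2] = min over k of (A[0][0] + B[0][2] = 1 + 8 = 9, A[0][1] + B[1][2] = 0 + -4 = -4, A[0][2] + B[2][2] = 9 + 0 = 9) = -4 (attained at k = 1)
  C[1][0] = min over k of (A[1][0] + B[0][0] = 1 + 4 = 5, A[1][1] + B[1][0] = 6 + -2 = 4, A[1][2] + B[2][0] = 5 + 9 = 14) = 4 (attained at k = 1)
  C[1][1] = min over k of (A[1][0] + B[0][1] = 1 + 3 = 4, A[1][1] + B[1][1] = 6 + 8 = 14, A[1][2] + B[2][1] = 5 + 3 = 8) = 4 (attained at k = 0)
  C[1][2] = min over k of (A[1][0] + B[0][2] = 1 + 8 = 9, A[1][1] + B[1][2] = 6 + -4 = 2, A[1][2] + B[2][2] = 5 + 0 = 5) = 2 (attained at k = 1)
  C[2][0] = min over k of (A[2][0] + B[0][0] = 2 + 4 = 6, A[2][1] + B[1][0] = -2 + -2 = -4, A[2][2] + B[2][0] = 7 + 9 = 16) = -4 (attained at k = 1)
  C[2][1] = min over k of (A[2][0] + B[0][1] = 2 + 3 = 5, A[2][1] + B[1][1] = -2 + 8 = 6, A[2][2] + B[2][1] = 7 + 3 = 10) = 5 (attained at k = 0)
  C[2][2] = min over k of (A[2][0] + B[0][2] = 2 + 8 = 10, A[2][1] + B[1][2] = -2 + -4 = -6, A[2][2] + B[2][2] = 7 + 0 = 7) = -6 (attained at k = 1)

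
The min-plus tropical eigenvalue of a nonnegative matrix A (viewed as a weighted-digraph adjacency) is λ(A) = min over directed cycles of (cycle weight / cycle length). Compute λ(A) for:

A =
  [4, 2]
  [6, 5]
λ(A) = 4

Enumerate directed cycles and compute their means (weight / length). Sample:
  cycle 0 → 0: weight = 4, length = 1, mean = 4/1 ≈ 4.000
  cycle 1 → 1: weight = 5, length = 1, mean = 5/1 ≈ 5.000
  cycle 0 → 1 → 0: weight = 8, length = 2, mean = 8/2 ≈ 4.000
  cycle 1 → 0 → 1: weight = 8, length = 2, mean = 8/2 ≈ 4.000
Minimum mean = 4.000, attained e.g. along the cycle 0 → 0 with weight 4 and length 1. So λ(A) = 4/1 = 4.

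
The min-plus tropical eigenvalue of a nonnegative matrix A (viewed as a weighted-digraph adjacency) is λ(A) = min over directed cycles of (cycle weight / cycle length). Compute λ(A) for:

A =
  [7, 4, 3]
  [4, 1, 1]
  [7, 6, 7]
λ(A) = 1

Enumerate directed cycles and compute their means (weight / length). Sample:
  cycle 0 → 0: weight = 7, length = 1, mean = 7/1 ≈ 7.000
  cycle 1 → 1: weight = 1, length = 1, mean = 1/1 ≈ 1.000
  cycle 2 → 2: weight = 7, length = 1, mean = 7/1 ≈ 7.000
  cycle 0 → 1 → 0: weight = 8, length = 2, mean = 8/2 ≈ 4.000
  cycle 0 → 2 → 0: weight = 10, length = 2, mean = 10/2 ≈ 5.000
  cycle 1 → 0 → 1: weight = 8, length = 2, mean = 8/2 ≈ 4.000
Minimum mean = 1.000, attained e.g. along the cycle 1 → 1 with weight 1 and length 1. So λ(A) = 1/1 = 1.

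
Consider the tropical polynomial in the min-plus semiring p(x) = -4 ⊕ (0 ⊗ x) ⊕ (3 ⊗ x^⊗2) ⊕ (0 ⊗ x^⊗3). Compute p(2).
p(2) = -4

A tropical monomial a ⊗ x^⊗i evaluates to a + i · x. Evaluating each term at x = 2:
  Term 0 contributes -4 + 0 · 2 = -4
  Term 1 contributes 0 + 1 · 2 = 2
  Term 2 contributes 3 + 2 · 2 = 7
  Term 3 contributes 0 + 3 · 2 = 6
p(2) = ⊕ of these = min[-4, 2, 7, 6] = -4.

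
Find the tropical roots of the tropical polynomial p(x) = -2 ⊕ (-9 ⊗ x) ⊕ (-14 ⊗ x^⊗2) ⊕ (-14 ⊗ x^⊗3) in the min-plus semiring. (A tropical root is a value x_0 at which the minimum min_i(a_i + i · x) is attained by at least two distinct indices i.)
Roots: {0, 5, 7}

Each tropical root is a break point of the lower envelope of the lines y = a_i + i · x (there are 4 lines, with slopes 0, 1, ..., 3). Only the lines that attain the minimum somewhere contribute to roots; other lines are dominated. Here the surviving (envelope) indices are i = 3, i = 2, i = 1, i = 0.
Intersections between consecutive envelope lines give the roots: for adjacent envelope indices i < j the intersection is x = (a_i − a_j) / (j − i). Reading off the sorted break points: {0, 5, 7}.
Verification: at each break x_0, at least two indices attain the minimum of min_i(a_i + i · x_0).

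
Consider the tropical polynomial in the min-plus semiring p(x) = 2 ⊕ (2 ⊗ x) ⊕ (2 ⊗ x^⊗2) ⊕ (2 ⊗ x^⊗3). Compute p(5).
p(5) = 2

A tropical monomial a ⊗ x^⊗i evaluates to a + i · x. Evaluating each term at x = 5:
  Term 0 contributes 2 + 0 · 5 = 2
  Term 1 contributes 2 + 1 · 5 = 7
  Term 2 contributes 2 + 2 · 5 = 12
  Term 3 contributes 2 + 3 · 5 = 17
p(5) = ⊕ of these = min[2, 7, 12, 17] = 2.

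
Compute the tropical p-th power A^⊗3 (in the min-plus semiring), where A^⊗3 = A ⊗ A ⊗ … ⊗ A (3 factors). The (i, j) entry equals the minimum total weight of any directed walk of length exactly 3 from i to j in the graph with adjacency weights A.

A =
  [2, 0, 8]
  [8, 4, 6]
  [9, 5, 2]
A^⊗3 =
  [6, 4, 8]
  [12, 10, 10]
  [13, 9, 6]

Each entry (A^⊗3)_ij equals the minimum over all length-3 walks i = v_0 → v_1 → … → v_3 = j of Σ_t A[v_t][v_{t+1}]. For example, for (i, j) = (0, 2) we minimise over 9 possible intermediate vertex sequences; the minimum is 8, attained along the walk 0 → 0 → 1 → 2.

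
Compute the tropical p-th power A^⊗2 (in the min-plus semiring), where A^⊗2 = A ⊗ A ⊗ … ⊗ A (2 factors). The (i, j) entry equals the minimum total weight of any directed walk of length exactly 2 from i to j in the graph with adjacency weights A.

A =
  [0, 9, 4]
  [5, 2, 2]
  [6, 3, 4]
A^⊗2 =
  [0, 7, 4]
  [5, 4, 4]
  [6, 5, 5]

Each entry (A^⊗2)_ij equals the minimum over all length-2 walks i = v_0 → v_1 → … → v_2 = j of Σ_t A[v_t][v_{t+1}]. For example, for (i, j) = (0, 2) we minimise over 3 possible intermediate vertex sequences; the minimum is 4, attained along the walk 0 → 0 → 2.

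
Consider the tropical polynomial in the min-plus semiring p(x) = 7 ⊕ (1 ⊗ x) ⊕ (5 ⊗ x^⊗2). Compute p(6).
p(6) = 7

A tropical monomial a ⊗ x^⊗i evaluates to a + i · x. Evaluating each term at x = 6:
  Term 0 contributes 7 + 0 · 6 = 7
  Term 1 contributes 1 + 1 · 6 = 7
  Term 2 contributes 5 + 2 · 6 = 17
p(6) = ⊕ of these = min[7, 7, 17] = 7.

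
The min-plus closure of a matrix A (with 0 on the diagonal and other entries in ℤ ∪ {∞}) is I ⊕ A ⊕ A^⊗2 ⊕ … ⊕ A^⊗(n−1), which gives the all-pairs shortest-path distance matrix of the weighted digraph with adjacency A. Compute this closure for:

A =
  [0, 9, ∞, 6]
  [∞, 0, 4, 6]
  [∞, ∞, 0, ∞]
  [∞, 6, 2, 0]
Closure =
  [0, 9, 8, 6]
  [∞, 0, 4, 6]
  [∞, ∞, 0, ∞]
  [∞, 6, 2, 0]

This is the Floyd-Warshall all-pairs shortest-path computation. For each intermediate vertex k = 0, 1, …, 3, update dist[i][j] ← min(dist[i][j], dist[i][k] + dist[k][j]). The final matrix gives, for each (i, j), the minimum total weight of any directed path from i to j (possibly empty when i = j).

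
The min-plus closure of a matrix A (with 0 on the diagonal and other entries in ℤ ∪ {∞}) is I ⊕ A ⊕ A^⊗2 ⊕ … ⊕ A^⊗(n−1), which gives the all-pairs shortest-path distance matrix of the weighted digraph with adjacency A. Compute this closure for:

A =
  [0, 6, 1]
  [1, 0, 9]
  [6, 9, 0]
Closure =
  [0, 6, 1]
  [1, 0, 2]
  [6, 9, 0]

This is the Floyd-Warshall all-pairs shortest-path computation. For each intermediate vertex k = 0, 1, …, 2, update dist[i][j] ← min(dist[i][j], dist[i][k] + dist[k][j]). The final matrix gives, for each (i, j), the minimum total weight of any directed path from i to j (possibly empty when i = j).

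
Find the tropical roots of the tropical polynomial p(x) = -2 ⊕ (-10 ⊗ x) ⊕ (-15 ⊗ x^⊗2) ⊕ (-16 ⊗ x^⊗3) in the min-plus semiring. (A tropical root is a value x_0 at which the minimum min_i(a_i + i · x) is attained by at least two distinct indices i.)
Roots: {1, 5, 8}

Each tropical root is a break point of the lower envelope of the lines y = a_i + i · x (there are 4 lines, with slopes 0, 1, ..., 3). Only the lines that attain the minimum somewhere contribute to roots; other lines are dominated. Here the surviving (envelope) indices are i = 3, i = 2, i = 1, i = 0.
Intersections between consecutive envelope lines give the roots: for adjacent envelope indices i < j the intersection is x = (a_i − a_j) / (j − i). Reading off the sorted break points: {1, 5, 8}.
Verification: at each break x_0, at least two indices attain the minimum of min_i(a_i + i · x_0).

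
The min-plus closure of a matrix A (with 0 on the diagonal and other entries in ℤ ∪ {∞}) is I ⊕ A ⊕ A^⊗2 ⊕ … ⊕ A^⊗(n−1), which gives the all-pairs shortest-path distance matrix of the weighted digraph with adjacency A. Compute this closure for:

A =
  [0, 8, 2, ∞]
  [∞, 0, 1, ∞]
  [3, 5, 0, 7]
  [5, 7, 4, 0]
Closure =
  [0, 7, 2, 9]
  [4, 0, 1, 8]
  [3, 5, 0, 7]
  [5, 7, 4, 0]

This is the Floyd-Warshall all-pairs shortest-path computation. For each intermediate vertex k = 0, 1, …, 3, update dist[i][j] ← min(dist[i][j], dist[i][k] + dist[k][j]). The final matrix gives, for each (i, j), the minimum total weight of any directed path from i to j (possibly empty when i = j).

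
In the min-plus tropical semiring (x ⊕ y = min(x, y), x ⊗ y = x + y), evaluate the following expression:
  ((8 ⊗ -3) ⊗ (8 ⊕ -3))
((8 ⊗ -3) ⊗ (8 ⊕ -3)) = 2

Expand innermost to outermost. Recall ⊕ takes the minimum of its arguments and ⊗ takes their sum. Working out the expression ((8 ⊗ -3) ⊗ (8 ⊕ -3)) gives 2.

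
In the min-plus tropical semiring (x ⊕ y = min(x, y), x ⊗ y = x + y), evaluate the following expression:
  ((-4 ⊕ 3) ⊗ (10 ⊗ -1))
((-4 ⊕ 3) ⊗ (10 ⊗ -1)) = 5

Expand innermost to outermost. Recall ⊕ takes the minimum of its arguments and ⊗ takes their sum. Working out the expression ((-4 ⊕ 3) ⊗ (10 ⊗ -1)) gives 5.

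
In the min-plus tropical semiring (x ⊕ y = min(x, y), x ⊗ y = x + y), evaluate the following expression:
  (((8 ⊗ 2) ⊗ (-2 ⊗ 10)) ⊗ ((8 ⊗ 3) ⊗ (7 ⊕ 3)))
(((8 ⊗ 2) ⊗ (-2 ⊗ 10)) ⊗ ((8 ⊗ 3) ⊗ (7 ⊕ 3))) = 32

Expand innermost to outermost. Recall ⊕ takes the minimum of its arguments and ⊗ takes their sum. Working out the expression (((8 ⊗ 2) ⊗ (-2 ⊗ 10)) ⊗ ((8 ⊗ 3) ⊗ (7 ⊕ 3))) gives 32.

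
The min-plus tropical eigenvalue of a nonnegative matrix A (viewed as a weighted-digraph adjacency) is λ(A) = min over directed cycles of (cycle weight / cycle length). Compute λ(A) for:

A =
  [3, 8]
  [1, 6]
λ(A) = 3

Enumerate directed cycles and compute their means (weight / length). Sample:
  cycle 0 → 0: weight = 3, length = 1, mean = 3/1 ≈ 3.000
  cycle 1 → 1: weight = 6, length = 1, mean = 6/1 ≈ 6.000
  cycle 0 → 1 → 0: weight = 9, length = 2, mean = 9/2 ≈ 4.500
  cycle 1 → 0 → 1: weight = 9, length = 2, mean = 9/2 ≈ 4.500
Minimum mean = 3.000, attained e.g. along the cycle 0 → 0 with weight 3 and length 1. So λ(A) = 3/1 = 3.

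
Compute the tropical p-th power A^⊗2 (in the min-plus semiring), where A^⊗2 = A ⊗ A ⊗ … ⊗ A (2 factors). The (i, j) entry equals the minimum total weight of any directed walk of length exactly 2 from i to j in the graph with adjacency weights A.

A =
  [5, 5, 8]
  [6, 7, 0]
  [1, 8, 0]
A^⊗2 =
  [9, 10, 5]
  [1, 8, 0]
  [1, 6, 0]

Each entry (A^⊗2)_ij equals the minimum over all length-2 walks i = v_0 → v_1 → … → v_2 = j of Σ_t A[v_t][v_{t+1}]. For example, for (i, j) = (0, 2) we minimise over 3 possible intermediate vertex sequences; the minimum is 5, attained along the walk 0 → 1 → 2.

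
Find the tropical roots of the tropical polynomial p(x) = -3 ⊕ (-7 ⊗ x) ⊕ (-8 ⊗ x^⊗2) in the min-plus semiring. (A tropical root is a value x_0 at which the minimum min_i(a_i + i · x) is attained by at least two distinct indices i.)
Roots: {1, 4}

Each tropical root is a break point of the lower envelope of the lines y = a_i + i · x (there are 3 lines, with slopes 0, 1, ..., 2). Only the lines that attain the minimum somewhere contribute to roots; other lines are dominated. Here the surviving (envelope) indices are i = 2, i = 1, i = 0.
Intersections between consecutive envelope lines give the roots: for adjacent envelope indices i < j the intersection is x = (a_i − a_j) / (j − i). Reading off the sorted break points: {1, 4}.
Verification: at each break x_0, at least two indices attain the minimum of min_i(a_i + i · x_0).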